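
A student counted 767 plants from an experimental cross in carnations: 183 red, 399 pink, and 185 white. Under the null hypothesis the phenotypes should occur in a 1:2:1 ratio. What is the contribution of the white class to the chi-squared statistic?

0.238

Expected counts for N = 767 under a 1:2:1 ratio (total parts = 4):
  red: 767 × 1/4 = 191.75
  pink: 767 × 2/4 = 383.5
  white: 767 × 1/4 = 191.75
Contribution of white: (185 − 191.75)² / 191.75 = 0.2376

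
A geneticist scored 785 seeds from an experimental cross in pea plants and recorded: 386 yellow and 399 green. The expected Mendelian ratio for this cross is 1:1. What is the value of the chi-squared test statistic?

Expected counts for N = 785 under a 1:1 ratio (total parts = 2):
  yellow: 785 × 1/2 = 392.5
  green: 785 × 1/2 = 392.5
χ² = Σ (O − E)² / E
  yellow: (386 − 392.5)² / 392.5 = 0.1076
  green: (399 − 392.5)² / 392.5 = 0.1076
χ² = 0.1076 + 0.1076 = 0.2152 ≈ 0.215

0.215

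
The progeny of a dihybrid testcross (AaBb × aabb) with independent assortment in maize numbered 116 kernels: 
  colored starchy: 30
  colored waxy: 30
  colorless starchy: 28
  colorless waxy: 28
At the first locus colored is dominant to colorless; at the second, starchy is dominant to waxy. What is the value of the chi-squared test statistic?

0.138

A dihybrid testcross with independent assortment gives a 1:1:1:1 ratio.
Expected counts for N = 116 under a 1:1:1:1 ratio (total parts = 4):
  colored starchy: 116 × 1/4 = 29
  colored waxy: 116 × 1/4 = 29
  colorless starchy: 116 × 1/4 = 29
  colorless waxy: 116 × 1/4 = 29
χ² = Σ (O − E)² / E
  colored starchy: (30 − 29)² / 29 = 0.0345
  colored waxy: (30 − 29)² / 29 = 0.0345
  colorless starchy: (28 − 29)² / 29 = 0.0345
  colorless waxy: (28 − 29)² / 29 = 0.0345
χ² = 0.0345 + 0.0345 + 0.0345 + 0.0345 = 0.138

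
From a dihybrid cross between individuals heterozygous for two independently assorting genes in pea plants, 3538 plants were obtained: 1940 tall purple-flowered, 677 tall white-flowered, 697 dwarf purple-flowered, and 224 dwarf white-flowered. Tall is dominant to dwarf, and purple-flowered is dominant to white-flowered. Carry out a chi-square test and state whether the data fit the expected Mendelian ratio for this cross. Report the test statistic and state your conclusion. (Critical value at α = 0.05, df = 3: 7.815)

A dihybrid F₂ with independent assortment and complete dominance at both loci gives a 9:3:3:1 phenotypic ratio.
The 9:3:3:1 ratio has 16 parts, so with N = 3538 the expected counts are:
  tall purple-flowered: 3538 × 9/16 = 1990.125
  tall white-flowered: 3538 × 3/16 = 663.375
  dwarf purple-flowered: 3538 × 3/16 = 663.375
  dwarf white-flowered: 3538 × 1/16 = 221.125
χ² = Σ (O − E)² / E
  tall purple-flowered: (1940 − 1990.125)² / 1990.125 = 1.2625
  tall white-flowered: (677 − 663.375)² / 663.375 = 0.2798
  dwarf purple-flowered: (697 − 663.375)² / 663.375 = 1.7044
  dwarf white-flowered: (224 − 221.125)² / 221.125 = 0.0374
χ² = 1.2625 + 0.2798 + 1.7044 + 0.0374 = 3.2841 ≈ 3.284
Degrees of freedom = 4 − 1 = 3; critical value at α = 0.05 is 7.815.
Since 3.284 < 7.815, we fail to reject the null hypothesis — the data are consistent with the 9:3:3:1 ratio.

3.284; consistent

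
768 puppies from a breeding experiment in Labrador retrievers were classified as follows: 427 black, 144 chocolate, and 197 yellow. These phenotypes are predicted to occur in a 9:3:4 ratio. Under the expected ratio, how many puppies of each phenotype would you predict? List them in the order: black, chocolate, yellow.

432, 144, 192

Expected counts for N = 768 under a 9:3:4 ratio (total parts = 16):
  black: 768 × 9/16 = 432
  chocolate: 768 × 3/16 = 144
  yellow: 768 × 4/16 = 192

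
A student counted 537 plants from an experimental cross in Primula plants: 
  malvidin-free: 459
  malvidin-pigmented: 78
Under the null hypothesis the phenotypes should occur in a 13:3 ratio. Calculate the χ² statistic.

6.292

Under the 13:3 hypothesis (Σ ratio = 16, N = 537):
  malvidin-free: 537 × 13/16 = 436.3125
  malvidin-pigmented: 537 × 3/16 = 100.6875
χ² = Σ (O − E)² / E
  malvidin-free: (459 − 436.3125)² / 436.3125 = 1.1797
  malvidin-pigmented: (78 − 100.6875)² / 100.6875 = 5.1121
χ² = 1.1797 + 5.1121 = 6.2918 ≈ 6.292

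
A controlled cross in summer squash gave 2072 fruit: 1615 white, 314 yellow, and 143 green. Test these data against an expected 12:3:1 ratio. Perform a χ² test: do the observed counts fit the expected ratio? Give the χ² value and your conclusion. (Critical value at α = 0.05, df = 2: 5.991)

18.088; not consistent

Under the 12:3:1 hypothesis (Σ ratio = 16, N = 2072):
  white: 2072 × 12/16 = 1554
  yellow: 2072 × 3/16 = 388.5
  green: 2072 × 1/16 = 129.5
χ² = Σ (O − E)² / E
  white: (1615 − 1554)² / 1554 = 2.3945
  yellow: (314 − 388.5)² / 388.5 = 14.2864
  green: (143 − 129.5)² / 129.5 = 1.4073
χ² = 2.3945 + 14.2864 + 1.4073 = 18.0882 ≈ 18.088
Degrees of freedom = 3 − 1 = 2; critical value at α = 0.05 is 5.991.
Since 18.088 > 5.991, we reject the null hypothesis — the data do not fit the 12:3:1 ratio.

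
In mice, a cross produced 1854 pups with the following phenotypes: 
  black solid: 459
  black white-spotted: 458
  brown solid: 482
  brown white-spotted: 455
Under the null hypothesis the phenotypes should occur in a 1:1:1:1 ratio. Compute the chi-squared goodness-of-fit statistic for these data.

1.003

Under the 1:1:1:1 hypothesis (Σ ratio = 4, N = 1854):
  black solid: 1854 × 1/4 = 463.5
  black white-spotted: 1854 × 1/4 = 463.5
  brown solid: 1854 × 1/4 = 463.5
  brown white-spotted: 1854 × 1/4 = 463.5
χ² = Σ (O − E)² / E
  black solid: (459 − 463.5)² / 463.5 = 0.0437
  black white-spotted: (458 − 463.5)² / 463.5 = 0.0653
  brown solid: (482 − 463.5)² / 463.5 = 0.7384
  brown white-spotted: (455 − 463.5)² / 463.5 = 0.1559
χ² = 0.0437 + 0.0653 + 0.7384 + 0.1559 = 1.0033 ≈ 1.003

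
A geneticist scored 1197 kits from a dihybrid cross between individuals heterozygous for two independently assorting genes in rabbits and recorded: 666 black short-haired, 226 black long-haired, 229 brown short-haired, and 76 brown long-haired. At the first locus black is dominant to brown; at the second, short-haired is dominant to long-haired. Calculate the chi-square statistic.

A dihybrid F₂ with independent assortment and complete dominance at both loci gives a 9:3:3:1 phenotypic ratio.
Expected counts for N = 1197 under a 9:3:3:1 ratio (total parts = 16):
  black short-haired: 1197 × 9/16 = 673.3125
  black long-haired: 1197 × 3/16 = 224.4375
  brown short-haired: 1197 × 3/16 = 224.4375
  brown long-haired: 1197 × 1/16 = 74.8125
χ² = Σ (O − E)² / E
  black short-haired: (666 − 673.3125)² / 673.3125 = 0.0794
  black long-haired: (226 − 224.4375)² / 224.4375 = 0.0109
  brown short-haired: (229 − 224.4375)² / 224.4375 = 0.0927
  brown long-haired: (76 − 74.8125)² / 74.8125 = 0.0188
χ² = 0.0794 + 0.0109 + 0.0927 + 0.0188 = 0.2018 ≈ 0.202

0.202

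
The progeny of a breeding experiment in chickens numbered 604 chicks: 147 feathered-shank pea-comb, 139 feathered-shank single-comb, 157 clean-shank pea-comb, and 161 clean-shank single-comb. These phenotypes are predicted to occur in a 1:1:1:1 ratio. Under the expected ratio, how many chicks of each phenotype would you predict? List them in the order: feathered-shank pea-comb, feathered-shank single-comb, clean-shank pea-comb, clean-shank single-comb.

Under the 1:1:1:1 hypothesis (Σ ratio = 4, N = 604):
  feathered-shank pea-comb: 604 × 1/4 = 151
  feathered-shank single-comb: 604 × 1/4 = 151
  clean-shank pea-comb: 604 × 1/4 = 151
  clean-shank single-comb: 604 × 1/4 = 151

151, 151, 151, 151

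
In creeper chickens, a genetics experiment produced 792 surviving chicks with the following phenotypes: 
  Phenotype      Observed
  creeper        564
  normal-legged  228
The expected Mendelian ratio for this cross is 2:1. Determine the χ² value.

The 2:1 ratio has 3 parts, so with N = 792 the expected counts are:
  creeper: 792 × 2/3 = 528
  normal-legged: 792 × 1/3 = 264
χ² = Σ (O − E)² / E
  creeper: (564 − 528)² / 528 = 2.4545
  normal-legged: (228 − 264)² / 264 = 4.9091
χ² = 2.4545 + 4.9091 = 7.3636 ≈ 7.364

7.364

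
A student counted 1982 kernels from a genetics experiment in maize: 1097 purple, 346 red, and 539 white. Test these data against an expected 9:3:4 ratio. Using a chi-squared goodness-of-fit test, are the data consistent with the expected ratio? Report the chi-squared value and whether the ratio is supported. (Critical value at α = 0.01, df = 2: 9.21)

Total ratio parts = 16. Expected numbers out of 1982:
  purple: 1982 × 9/16 = 1114.875
  red: 1982 × 3/16 = 371.625
  white: 1982 × 4/16 = 495.5
χ² = Σ (O − E)² / E
  purple: (1097 − 1114.875)² / 1114.875 = 0.2866
  red: (346 − 371.625)² / 371.625 = 1.7669
  white: (539 − 495.5)² / 495.5 = 3.8189
χ² = 0.2866 + 1.7669 + 3.8189 = 5.8724 ≈ 5.872
Degrees of freedom = 3 − 1 = 2; critical value at α = 0.01 is 9.21.
Since 5.872 < 9.21, we fail to reject the null hypothesis — the data are consistent with the 9:3:4 ratio.

5.872; consistent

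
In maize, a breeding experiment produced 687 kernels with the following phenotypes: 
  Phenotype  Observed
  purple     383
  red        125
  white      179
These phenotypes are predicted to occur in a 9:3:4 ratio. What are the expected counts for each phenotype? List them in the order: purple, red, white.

386.4375, 128.8125, 171.75

Expected counts for N = 687 under a 9:3:4 ratio (total parts = 16):
  purple: 687 × 9/16 = 386.4375
  red: 687 × 3/16 = 128.8125
  white: 687 × 4/16 = 171.75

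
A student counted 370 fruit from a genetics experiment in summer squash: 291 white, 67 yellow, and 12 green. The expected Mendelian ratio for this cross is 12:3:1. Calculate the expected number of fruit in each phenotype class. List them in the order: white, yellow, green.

Under the 12:3:1 hypothesis (Σ ratio = 16, N = 370):
  white: 370 × 12/16 = 277.5
  yellow: 370 × 3/16 = 69.375
  green: 370 × 1/16 = 23.125

277.5, 69.375, 23.125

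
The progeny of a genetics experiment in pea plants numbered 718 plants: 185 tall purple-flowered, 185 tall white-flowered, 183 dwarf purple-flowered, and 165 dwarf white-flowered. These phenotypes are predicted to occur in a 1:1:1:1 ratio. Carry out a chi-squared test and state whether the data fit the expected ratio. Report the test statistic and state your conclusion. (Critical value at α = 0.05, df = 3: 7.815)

Under the 1:1:1:1 hypothesis (Σ ratio = 4, N = 718):
  tall purple-flowered: 718 × 1/4 = 179.5
  tall white-flowered: 718 × 1/4 = 179.5
  dwarf purple-flowered: 718 × 1/4 = 179.5
  dwarf white-flowered: 718 × 1/4 = 179.5
χ² = Σ (O − E)² / E
  tall purple-flowered: (185 − 179.5)² / 179.5 = 0.1685
  tall white-flowered: (185 − 179.5)² / 179.5 = 0.1685
  dwarf purple-flowered: (183 − 179.5)² / 179.5 = 0.0682
  dwarf white-flowered: (165 − 179.5)² / 179.5 = 1.1713
χ² = 0.1685 + 0.1685 + 0.0682 + 1.1713 = 1.5765 ≈ 1.577
Degrees of freedom = 4 − 1 = 3; critical value at α = 0.05 is 7.815.
Since 1.577 < 7.815, we fail to reject the null hypothesis — the data are consistent with the 1:1:1:1 ratio.

1.577; consistent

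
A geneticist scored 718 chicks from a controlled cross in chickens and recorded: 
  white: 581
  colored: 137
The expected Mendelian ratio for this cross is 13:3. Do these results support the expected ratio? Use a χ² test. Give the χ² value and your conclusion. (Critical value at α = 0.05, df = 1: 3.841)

0.052; consistent

The 13:3 ratio has 16 parts, so with N = 718 the expected counts are:
  white: 718 × 13/16 = 583.375
  colored: 718 × 3/16 = 134.625
χ² = Σ (O − E)² / E
  white: (581 − 583.375)² / 583.375 = 0.0097
  colored: (137 − 134.625)² / 134.625 = 0.0419
χ² = 0.0097 + 0.0419 = 0.0516 ≈ 0.052
Degrees of freedom = 2 − 1 = 1; critical value at α = 0.05 is 3.841.
Since 0.052 < 3.841, we fail to reject the null hypothesis — the data are consistent with the 13:3 ratio.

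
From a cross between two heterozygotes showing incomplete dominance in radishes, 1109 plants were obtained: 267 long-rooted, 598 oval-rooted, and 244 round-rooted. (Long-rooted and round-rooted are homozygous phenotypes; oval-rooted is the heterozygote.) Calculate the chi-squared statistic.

With incomplete dominance, a heterozygote × heterozygote cross gives a 1:2:1 phenotypic ratio.
Expected counts for N = 1109 under a 1:2:1 ratio (total parts = 4):
  long-rooted: 1109 × 1/4 = 277.25
  oval-rooted: 1109 × 2/4 = 554.5
  round-rooted: 1109 × 1/4 = 277.25
χ² = Σ (O − E)² / E
  long-rooted: (267 − 277.25)² / 277.25 = 0.3789
  oval-rooted: (598 − 554.5)² / 554.5 = 3.4125
  round-rooted: (244 − 277.25)² / 277.25 = 3.9876
χ² = 0.3789 + 3.4125 + 3.9876 = 7.779

7.779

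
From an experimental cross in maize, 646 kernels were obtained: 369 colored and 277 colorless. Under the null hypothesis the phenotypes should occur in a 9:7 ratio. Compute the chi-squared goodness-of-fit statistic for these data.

Total ratio parts = 16. Expected numbers out of 646:
  colored: 646 × 9/16 = 363.375
  colorless: 646 × 7/16 = 282.625
χ² = Σ (O − E)² / E
  colored: (369 − 363.375)² / 363.375 = 0.0871
  colorless: (277 − 282.625)² / 282.625 = 0.1120
χ² = 0.0871 + 0.1120 = 0.1991 ≈ 0.199

0.199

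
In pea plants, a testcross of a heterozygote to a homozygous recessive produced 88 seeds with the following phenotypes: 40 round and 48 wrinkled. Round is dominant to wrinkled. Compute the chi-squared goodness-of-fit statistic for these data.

A testcross of a heterozygote (Aa × aa) gives a 1:1 phenotypic ratio.
Expected counts for N = 88 under a 1:1 ratio (total parts = 2):
  round: 88 × 1/2 = 44
  wrinkled: 88 × 1/2 = 44
χ² = Σ (O − E)² / E
  round: (40 − 44)² / 44 = 0.3636
  wrinkled: (48 − 44)² / 44 = 0.3636
χ² = 0.3636 + 0.3636 = 0.7272 ≈ 0.727

0.727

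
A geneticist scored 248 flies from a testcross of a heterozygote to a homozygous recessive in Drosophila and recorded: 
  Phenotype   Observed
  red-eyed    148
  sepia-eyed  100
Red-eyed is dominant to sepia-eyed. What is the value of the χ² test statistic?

A testcross of a heterozygote (Aa × aa) gives a 1:1 phenotypic ratio.
The 1:1 ratio has 2 parts, so with N = 248 the expected counts are:
  red-eyed: 248 × 1/2 = 124
  sepia-eyed: 248 × 1/2 = 124
χ² = Σ (O − E)² / E
  red-eyed: (148 − 124)² / 124 = 4.6452
  sepia-eyed: (100 − 124)² / 124 = 4.6452
χ² = 4.6452 + 4.6452 = 9.2904 ≈ 9.290

9.290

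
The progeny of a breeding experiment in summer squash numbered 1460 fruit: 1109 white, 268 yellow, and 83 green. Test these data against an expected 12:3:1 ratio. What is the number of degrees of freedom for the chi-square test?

A goodness-of-fit test with 3 phenotype classes has df = 3 − 1 = 2.

2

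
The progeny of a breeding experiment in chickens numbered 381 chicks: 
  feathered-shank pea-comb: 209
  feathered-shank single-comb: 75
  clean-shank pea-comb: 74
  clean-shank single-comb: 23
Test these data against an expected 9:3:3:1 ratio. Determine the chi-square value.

The 9:3:3:1 ratio has 16 parts, so with N = 381 the expected counts are:
  feathered-shank pea-comb: 381 × 9/16 = 214.3125
  feathered-shank single-comb: 381 × 3/16 = 71.4375
  clean-shank pea-comb: 381 × 3/16 = 71.4375
  clean-shank single-comb: 381 × 1/16 = 23.8125
χ² = Σ (O − E)² / E
  feathered-shank pea-comb: (209 − 214.3125)² / 214.3125 = 0.1317
  feathered-shank single-comb: (75 − 71.4375)² / 71.4375 = 0.1777
  clean-shank pea-comb: (74 − 71.4375)² / 71.4375 = 0.0919
  clean-shank single-comb: (23 − 23.8125)² / 23.8125 = 0.0277
χ² = 0.1317 + 0.1777 + 0.0919 + 0.0277 = 0.429

0.429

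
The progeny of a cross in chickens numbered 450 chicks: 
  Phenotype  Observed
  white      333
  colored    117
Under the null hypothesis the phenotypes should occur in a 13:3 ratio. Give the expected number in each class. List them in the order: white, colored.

365.625, 84.375

Total ratio parts = 16. Expected numbers out of 450:
  white: 450 × 13/16 = 365.625
  colored: 450 × 3/16 = 84.375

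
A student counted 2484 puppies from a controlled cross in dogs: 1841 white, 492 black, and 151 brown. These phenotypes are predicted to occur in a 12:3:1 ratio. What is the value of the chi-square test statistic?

The 12:3:1 ratio has 16 parts, so with N = 2484 the expected counts are:
  white: 2484 × 12/16 = 1863
  black: 2484 × 3/16 = 465.75
  brown: 2484 × 1/16 = 155.25
χ² = Σ (O − E)² / E
  white: (1841 − 1863)² / 1863 = 0.2598
  black: (492 − 465.75)² / 465.75 = 1.4795
  brown: (151 − 155.25)² / 155.25 = 0.1163
χ² = 0.2598 + 1.4795 + 0.1163 = 1.8556 ≈ 1.856

1.856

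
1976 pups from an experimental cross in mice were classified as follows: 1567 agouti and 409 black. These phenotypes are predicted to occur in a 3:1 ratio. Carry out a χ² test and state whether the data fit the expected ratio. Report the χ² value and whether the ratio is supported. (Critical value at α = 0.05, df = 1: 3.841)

Under the 3:1 hypothesis (Σ ratio = 4, N = 1976):
  agouti: 1976 × 3/4 = 1482
  black: 1976 × 1/4 = 494
χ² = Σ (O − E)² / E
  agouti: (1567 − 1482)² / 1482 = 4.8752
  black: (409 − 494)² / 494 = 14.6255
χ² = 4.8752 + 14.6255 = 19.5007 ≈ 19.501
Degrees of freedom = 2 − 1 = 1; critical value at α = 0.05 is 3.841.
Since 19.501 > 3.841, we reject the null hypothesis — the data do not fit the 3:1 ratio.

19.501; not consistent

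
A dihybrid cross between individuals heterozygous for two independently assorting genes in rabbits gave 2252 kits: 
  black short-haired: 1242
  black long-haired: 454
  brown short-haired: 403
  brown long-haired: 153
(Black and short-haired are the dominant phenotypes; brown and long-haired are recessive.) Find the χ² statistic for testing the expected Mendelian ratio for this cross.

A dihybrid F₂ with independent assortment and complete dominance at both loci gives a 9:3:3:1 phenotypic ratio.
Expected counts for N = 2252 under a 9:3:3:1 ratio (total parts = 16):
  black short-haired: 2252 × 9/16 = 1266.75
  black long-haired: 2252 × 3/16 = 422.25
  brown short-haired: 2252 × 3/16 = 422.25
  brown long-haired: 2252 × 1/16 = 140.75
χ² = Σ (O − E)² / E
  black short-haired: (1242 − 1266.75)² / 1266.75 = 0.4836
  black long-haired: (454 − 422.25)² / 422.25 = 2.3874
  brown short-haired: (403 − 422.25)² / 422.25 = 0.8776
  brown long-haired: (153 − 140.75)² / 140.75 = 1.0662
χ² = 0.4836 + 2.3874 + 0.8776 + 1.0662 = 4.8148 ≈ 4.815

4.815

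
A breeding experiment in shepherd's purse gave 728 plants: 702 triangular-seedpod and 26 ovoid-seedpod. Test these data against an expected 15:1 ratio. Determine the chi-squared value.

Total ratio parts = 16. Expected numbers out of 728:
  triangular-seedpod: 728 × 15/16 = 682.5
  ovoid-seedpod: 728 × 1/16 = 45.5
χ² = Σ (O − E)² / E
  triangular-seedpod: (702 − 682.5)² / 682.5 = 0.5571
  ovoid-seedpod: (26 − 45.5)² / 45.5 = 8.3571
χ² = 0.5571 + 8.3571 = 8.9142 ≈ 8.914

8.914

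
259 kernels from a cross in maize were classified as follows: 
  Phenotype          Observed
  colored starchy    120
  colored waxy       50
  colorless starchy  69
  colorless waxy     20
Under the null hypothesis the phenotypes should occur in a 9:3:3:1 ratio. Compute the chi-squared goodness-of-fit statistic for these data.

The 9:3:3:1 ratio has 16 parts, so with N = 259 the expected counts are:
  colored starchy: 259 × 9/16 = 145.6875
  colored waxy: 259 × 3/16 = 48.5625
  colorless starchy: 259 × 3/16 = 48.5625
  colorless waxy: 259 × 1/16 = 16.1875
χ² = Σ (O − E)² / E
  colored starchy: (120 − 145.6875)² / 145.6875 = 4.5292
  colored waxy: (50 − 48.5625)² / 48.5625 = 0.0426
  colorless starchy: (69 − 48.5625)² / 48.5625 = 8.6011
  colorless waxy: (20 − 16.1875)² / 16.1875 = 0.8979
χ² = 4.5292 + 0.0426 + 8.6011 + 0.8979 = 14.0708 ≈ 14.071

14.071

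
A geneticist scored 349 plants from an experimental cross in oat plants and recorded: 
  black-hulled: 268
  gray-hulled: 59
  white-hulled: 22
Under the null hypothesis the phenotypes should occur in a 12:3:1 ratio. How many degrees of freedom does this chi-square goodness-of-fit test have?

2

A goodness-of-fit test with 3 phenotype classes has df = 3 − 1 = 2.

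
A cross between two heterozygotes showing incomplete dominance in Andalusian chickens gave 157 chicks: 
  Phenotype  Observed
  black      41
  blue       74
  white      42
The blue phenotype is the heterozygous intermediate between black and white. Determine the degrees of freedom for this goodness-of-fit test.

2

With incomplete dominance, a heterozygote × heterozygote cross gives a 1:2:1 phenotypic ratio.
A goodness-of-fit test with 3 phenotype classes has df = 3 − 1 = 2.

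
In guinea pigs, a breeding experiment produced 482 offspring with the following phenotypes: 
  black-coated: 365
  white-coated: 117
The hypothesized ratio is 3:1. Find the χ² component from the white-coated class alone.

0.102

Under the 3:1 hypothesis (Σ ratio = 4, N = 482):
  black-coated: 482 × 3/4 = 361.5
  white-coated: 482 × 1/4 = 120.5
Contribution of white-coated: (117 − 120.5)² / 120.5 = 0.1017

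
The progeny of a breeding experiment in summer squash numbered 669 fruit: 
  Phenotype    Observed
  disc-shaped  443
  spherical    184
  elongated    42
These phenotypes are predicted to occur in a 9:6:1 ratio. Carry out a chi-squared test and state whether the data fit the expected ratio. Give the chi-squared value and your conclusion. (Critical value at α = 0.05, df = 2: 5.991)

29.645; not consistent

The 9:6:1 ratio has 16 parts, so with N = 669 the expected counts are:
  disc-shaped: 669 × 9/16 = 376.3125
  spherical: 669 × 6/16 = 250.875
  elongated: 669 × 1/16 = 41.8125
χ² = Σ (O − E)² / E
  disc-shaped: (443 − 376.3125)² / 376.3125 = 11.8179
  spherical: (184 − 250.875)² / 250.875 = 17.8267
  elongated: (42 − 41.8125)² / 41.8125 = 0.0008
χ² = 11.8179 + 17.8267 + 0.0008 = 29.6454 ≈ 29.645
Degrees of freedom = 3 − 1 = 2; critical value at α = 0.05 is 5.991.
Since 29.645 > 5.991, we reject the null hypothesis — the data do not fit the 9:6:1 ratio.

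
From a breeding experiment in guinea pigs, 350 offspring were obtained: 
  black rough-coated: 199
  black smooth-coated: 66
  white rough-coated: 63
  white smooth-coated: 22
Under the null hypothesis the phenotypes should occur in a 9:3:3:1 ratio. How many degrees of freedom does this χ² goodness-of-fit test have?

A goodness-of-fit test with 4 phenotype classes has df = 4 − 1 = 3.

3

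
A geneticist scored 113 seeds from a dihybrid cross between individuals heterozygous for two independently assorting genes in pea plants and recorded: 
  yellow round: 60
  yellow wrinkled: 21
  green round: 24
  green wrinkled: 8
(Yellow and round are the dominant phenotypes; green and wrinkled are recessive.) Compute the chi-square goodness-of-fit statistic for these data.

A dihybrid F₂ with independent assortment and complete dominance at both loci gives a 9:3:3:1 phenotypic ratio.
Total ratio parts = 16. Expected numbers out of 113:
  yellow round: 113 × 9/16 = 63.5625
  yellow wrinkled: 113 × 3/16 = 21.1875
  green round: 113 × 3/16 = 21.1875
  green wrinkled: 113 × 1/16 = 7.0625
χ² = Σ (O − E)² / E
  yellow round: (60 − 63.5625)² / 63.5625 = 0.1997
  yellow wrinkled: (21 − 21.1875)² / 21.1875 = 0.0017
  green round: (24 − 21.1875)² / 21.1875 = 0.3733
  green wrinkled: (8 − 7.0625)² / 7.0625 = 0.1244
χ² = 0.1997 + 0.0017 + 0.3733 + 0.1244 = 0.6991 ≈ 0.699

0.699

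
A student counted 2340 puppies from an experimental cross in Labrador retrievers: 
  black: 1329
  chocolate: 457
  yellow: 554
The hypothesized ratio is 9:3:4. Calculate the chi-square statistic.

Total ratio parts = 16. Expected numbers out of 2340:
  black: 2340 × 9/16 = 1316.25
  chocolate: 2340 × 3/16 = 438.75
  yellow: 2340 × 4/16 = 585
χ² = Σ (O − E)² / E
  black: (1329 − 1316.25)² / 1316.25 = 0.1235
  chocolate: (457 − 438.75)² / 438.75 = 0.7591
  yellow: (554 − 585)² / 585 = 1.6427
χ² = 0.1235 + 0.7591 + 1.6427 = 2.5253 ≈ 2.525

2.525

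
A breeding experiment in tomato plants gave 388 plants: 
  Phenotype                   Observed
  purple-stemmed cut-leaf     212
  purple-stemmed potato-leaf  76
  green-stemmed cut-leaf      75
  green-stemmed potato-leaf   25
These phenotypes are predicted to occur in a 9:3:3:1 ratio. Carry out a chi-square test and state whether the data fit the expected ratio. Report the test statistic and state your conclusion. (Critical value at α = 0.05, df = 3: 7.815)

Under the 9:3:3:1 hypothesis (Σ ratio = 16, N = 388):
  purple-stemmed cut-leaf: 388 × 9/16 = 218.25
  purple-stemmed potato-leaf: 388 × 3/16 = 72.75
  green-stemmed cut-leaf: 388 × 3/16 = 72.75
  green-stemmed potato-leaf: 388 × 1/16 = 24.25
χ² = Σ (O − E)² / E
  purple-stemmed cut-leaf: (212 − 218.25)² / 218.25 = 0.1790
  purple-stemmed potato-leaf: (76 − 72.75)² / 72.75 = 0.1452
  green-stemmed cut-leaf: (75 − 72.75)² / 72.75 = 0.0696
  green-stemmed potato-leaf: (25 − 24.25)² / 24.25 = 0.0232
χ² = 0.1790 + 0.1452 + 0.0696 + 0.0232 = 0.417
Degrees of freedom = 4 − 1 = 3; critical value at α = 0.05 is 7.815.
Since 0.417 < 7.815, we fail to reject the null hypothesis — the data are consistent with the 9:3:3:1 ratio.

0.417; consistent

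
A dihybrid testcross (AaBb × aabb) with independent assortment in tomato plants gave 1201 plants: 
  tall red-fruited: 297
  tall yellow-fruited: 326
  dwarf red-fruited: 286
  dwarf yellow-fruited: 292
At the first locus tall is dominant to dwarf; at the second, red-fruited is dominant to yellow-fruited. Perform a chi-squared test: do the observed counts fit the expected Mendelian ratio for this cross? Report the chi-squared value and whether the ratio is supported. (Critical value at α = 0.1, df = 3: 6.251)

3.147; consistent

A dihybrid testcross with independent assortment gives a 1:1:1:1 ratio.
Total ratio parts = 4. Expected numbers out of 1201:
  tall red-fruited: 1201 × 1/4 = 300.25
  tall yellow-fruited: 1201 × 1/4 = 300.25
  dwarf red-fruited: 1201 × 1/4 = 300.25
  dwarf yellow-fruited: 1201 × 1/4 = 300.25
χ² = Σ (O − E)² / E
  tall red-fruited: (297 − 300.25)² / 300.25 = 0.0352
  tall yellow-fruited: (326 − 300.25)² / 300.25 = 2.2084
  dwarf red-fruited: (286 − 300.25)² / 300.25 = 0.6763
  dwarf yellow-fruited: (292 − 300.25)² / 300.25 = 0.2267
χ² = 0.0352 + 2.2084 + 0.6763 + 0.2267 = 3.1466 ≈ 3.147
Degrees of freedom = 4 − 1 = 3; critical value at α = 0.1 is 6.251.
Since 3.147 < 6.251, we fail to reject the null hypothesis — the data are consistent with the 1:1:1:1 ratio.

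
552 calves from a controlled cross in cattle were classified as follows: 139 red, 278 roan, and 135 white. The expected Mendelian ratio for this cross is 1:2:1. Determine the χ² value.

The 1:2:1 ratio has 4 parts, so with N = 552 the expected counts are:
  red: 552 × 1/4 = 138
  roan: 552 × 2/4 = 276
  white: 552 × 1/4 = 138
χ² = Σ (O − E)² / E
  red: (139 − 138)² / 138 = 0.0072
  roan: (278 − 276)² / 276 = 0.0145
  white: (135 − 138)² / 138 = 0.0652
χ² = 0.0072 + 0.0145 + 0.0652 = 0.0869 ≈ 0.087

0.087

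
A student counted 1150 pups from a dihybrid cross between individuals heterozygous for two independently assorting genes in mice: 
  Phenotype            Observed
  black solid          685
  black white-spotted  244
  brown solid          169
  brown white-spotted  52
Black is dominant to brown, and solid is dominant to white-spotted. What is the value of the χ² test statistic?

21.559

A dihybrid F₂ with independent assortment and complete dominance at both loci gives a 9:3:3:1 phenotypic ratio.
Expected counts for N = 1150 under a 9:3:3:1 ratio (total parts = 16):
  black solid: 1150 × 9/16 = 646.875
  black white-spotted: 1150 × 3/16 = 215.625
  brown solid: 1150 × 3/16 = 215.625
  brown white-spotted: 1150 × 1/16 = 71.875
χ² = Σ (O − E)² / E
  black solid: (685 − 646.875)² / 646.875 = 2.2470
  black white-spotted: (244 − 215.625)² / 215.625 = 3.7340
  brown solid: (169 − 215.625)² / 215.625 = 10.0818
  brown white-spotted: (52 − 71.875)² / 71.875 = 5.4959
χ² = 2.2470 + 3.7340 + 10.0818 + 5.4959 = 21.5587 ≈ 21.559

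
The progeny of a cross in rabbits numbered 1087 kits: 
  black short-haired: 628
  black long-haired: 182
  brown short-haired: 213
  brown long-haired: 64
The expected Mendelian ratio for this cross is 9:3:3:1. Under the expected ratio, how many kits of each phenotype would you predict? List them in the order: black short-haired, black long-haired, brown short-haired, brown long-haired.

611.4375, 203.8125, 203.8125, 67.9375

The 9:3:3:1 ratio has 16 parts, so with N = 1087 the expected counts are:
  black short-haired: 1087 × 9/16 = 611.4375
  black long-haired: 1087 × 3/16 = 203.8125
  brown short-haired: 1087 × 3/16 = 203.8125
  brown long-haired: 1087 × 1/16 = 67.9375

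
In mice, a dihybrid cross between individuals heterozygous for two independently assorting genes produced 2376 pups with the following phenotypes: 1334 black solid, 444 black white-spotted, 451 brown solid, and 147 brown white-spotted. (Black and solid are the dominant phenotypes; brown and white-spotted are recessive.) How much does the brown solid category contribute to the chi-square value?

0.068

A dihybrid F₂ with independent assortment and complete dominance at both loci gives a 9:3:3:1 phenotypic ratio.
The 9:3:3:1 ratio has 16 parts, so with N = 2376 the expected counts are:
  black solid: 2376 × 9/16 = 1336.5
  black white-spotted: 2376 × 3/16 = 445.5
  brown solid: 2376 × 3/16 = 445.5
  brown white-spotted: 2376 × 1/16 = 148.5
Contribution of brown solid: (451 − 445.5)² / 445.5 = 0.0679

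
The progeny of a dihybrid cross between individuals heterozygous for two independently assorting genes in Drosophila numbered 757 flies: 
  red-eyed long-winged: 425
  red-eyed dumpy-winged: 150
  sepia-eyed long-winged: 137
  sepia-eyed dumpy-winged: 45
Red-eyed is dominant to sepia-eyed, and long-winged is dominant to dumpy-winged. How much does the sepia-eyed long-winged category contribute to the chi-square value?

0.172

A dihybrid F₂ with independent assortment and complete dominance at both loci gives a 9:3:3:1 phenotypic ratio.
Under the 9:3:3:1 hypothesis (Σ ratio = 16, N = 757):
  red-eyed long-winged: 757 × 9/16 = 425.8125
  red-eyed dumpy-winged: 757 × 3/16 = 141.9375
  sepia-eyed long-winged: 757 × 3/16 = 141.9375
  sepia-eyed dumpy-winged: 757 × 1/16 = 47.3125
Contribution of sepia-eyed long-winged: (137 − 141.9375)² / 141.9375 = 0.1718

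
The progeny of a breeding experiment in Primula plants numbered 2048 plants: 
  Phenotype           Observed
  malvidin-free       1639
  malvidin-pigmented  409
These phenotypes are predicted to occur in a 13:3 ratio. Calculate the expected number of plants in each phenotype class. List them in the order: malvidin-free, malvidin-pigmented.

Under the 13:3 hypothesis (Σ ratio = 16, N = 2048):
  malvidin-free: 2048 × 13/16 = 1664
  malvidin-pigmented: 2048 × 3/16 = 384

1664, 384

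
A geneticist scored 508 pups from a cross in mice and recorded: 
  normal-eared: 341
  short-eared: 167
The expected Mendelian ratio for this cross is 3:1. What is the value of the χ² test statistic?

The 3:1 ratio has 4 parts, so with N = 508 the expected counts are:
  normal-eared: 508 × 3/4 = 381
  short-eared: 508 × 1/4 = 127
χ² = Σ (O − E)² / E
  normal-eared: (341 − 381)² / 381 = 4.1995
  short-eared: (167 − 127)² / 127 = 12.5984
χ² = 4.1995 + 12.5984 = 16.7979 ≈ 16.798

16.798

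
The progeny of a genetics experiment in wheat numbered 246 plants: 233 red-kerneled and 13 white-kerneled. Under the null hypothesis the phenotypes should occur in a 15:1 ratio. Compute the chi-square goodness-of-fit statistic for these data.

Under the 15:1 hypothesis (Σ ratio = 16, N = 246):
  red-kerneled: 246 × 15/16 = 230.625
  white-kerneled: 246 × 1/16 = 15.375
χ² = Σ (O − E)² / E
  red-kerneled: (233 − 230.625)² / 230.625 = 0.0245
  white-kerneled: (13 − 15.375)² / 15.375 = 0.3669
χ² = 0.0245 + 0.3669 = 0.3914 ≈ 0.391

0.391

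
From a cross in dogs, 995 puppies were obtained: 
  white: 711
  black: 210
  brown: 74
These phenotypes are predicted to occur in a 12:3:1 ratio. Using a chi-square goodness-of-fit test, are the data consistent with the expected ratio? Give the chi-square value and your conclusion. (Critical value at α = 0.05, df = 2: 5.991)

Under the 12:3:1 hypothesis (Σ ratio = 16, N = 995):
  white: 995 × 12/16 = 746.25
  black: 995 × 3/16 = 186.5625
  brown: 995 × 1/16 = 62.1875
χ² = Σ (O − E)² / E
  white: (711 − 746.25)² / 746.25 = 1.6651
  black: (210 − 186.5625)² / 186.5625 = 2.9444
  brown: (74 − 62.1875)² / 62.1875 = 2.2438
χ² = 1.6651 + 2.9444 + 2.2438 = 6.8533 ≈ 6.853
Degrees of freedom = 3 − 1 = 2; critical value at α = 0.05 is 5.991.
Since 6.853 > 5.991, we reject the null hypothesis — the data do not fit the 12:3:1 ratio.

6.853; not consistent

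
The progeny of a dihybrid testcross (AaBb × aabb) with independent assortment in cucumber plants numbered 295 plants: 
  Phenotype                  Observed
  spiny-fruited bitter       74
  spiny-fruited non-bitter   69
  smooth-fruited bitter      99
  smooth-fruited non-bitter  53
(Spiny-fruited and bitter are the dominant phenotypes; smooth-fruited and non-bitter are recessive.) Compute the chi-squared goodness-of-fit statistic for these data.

14.790

A dihybrid testcross with independent assortment gives a 1:1:1:1 ratio.
Expected counts for N = 295 under a 1:1:1:1 ratio (total parts = 4):
  spiny-fruited bitter: 295 × 1/4 = 73.75
  spiny-fruited non-bitter: 295 × 1/4 = 73.75
  smooth-fruited bitter: 295 × 1/4 = 73.75
  smooth-fruited non-bitter: 295 × 1/4 = 73.75
χ² = Σ (O − E)² / E
  spiny-fruited bitter: (74 − 73.75)² / 73.75 = 0.0008
  spiny-fruited non-bitter: (69 − 73.75)² / 73.75 = 0.3059
  smooth-fruited bitter: (99 − 73.75)² / 73.75 = 8.6449
  smooth-fruited non-bitter: (53 − 73.75)² / 73.75 = 5.8381
χ² = 0.0008 + 0.3059 + 8.6449 + 5.8381 = 14.7897 ≈ 14.790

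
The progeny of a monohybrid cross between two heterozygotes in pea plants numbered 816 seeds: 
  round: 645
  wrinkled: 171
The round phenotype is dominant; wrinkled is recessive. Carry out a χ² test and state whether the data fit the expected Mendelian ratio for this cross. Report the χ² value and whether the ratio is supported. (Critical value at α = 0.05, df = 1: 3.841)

7.118; not consistent

For a monohybrid cross between heterozygotes with complete dominance, the expected phenotypic ratio is 3:1.
Total ratio parts = 4. Expected numbers out of 816:
  round: 816 × 3/4 = 612
  wrinkled: 816 × 1/4 = 204
χ² = Σ (O − E)² / E
  round: (645 − 612)² / 612 = 1.7794
  wrinkled: (171 − 204)² / 204 = 5.3382
χ² = 1.7794 + 5.3382 = 7.1176 ≈ 7.118
Degrees of freedom = 2 − 1 = 1; critical value at α = 0.05 is 3.841.
Since 7.118 > 3.841, we reject the null hypothesis — the data do not fit the 3:1 ratio.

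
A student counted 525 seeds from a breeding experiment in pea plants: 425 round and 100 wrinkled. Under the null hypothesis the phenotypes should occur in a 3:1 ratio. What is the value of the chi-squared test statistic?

9.921

Expected counts for N = 525 under a 3:1 ratio (total parts = 4):
  round: 525 × 3/4 = 393.75
  wrinkled: 525 × 1/4 = 131.25
χ² = Σ (O − E)² / E
  round: (425 − 393.75)² / 393.75 = 2.4802
  wrinkled: (100 − 131.25)² / 131.25 = 7.4405
χ² = 2.4802 + 7.4405 = 9.9207 ≈ 9.921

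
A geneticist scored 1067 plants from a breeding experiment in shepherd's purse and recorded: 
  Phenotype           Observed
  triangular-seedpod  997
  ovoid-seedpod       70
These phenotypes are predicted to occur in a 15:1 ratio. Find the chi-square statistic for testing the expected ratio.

0.176

Expected counts for N = 1067 under a 15:1 ratio (total parts = 16):
  triangular-seedpod: 1067 × 15/16 = 1000.3125
  ovoid-seedpod: 1067 × 1/16 = 66.6875
χ² = Σ (O − E)² / E
  triangular-seedpod: (997 − 1000.3125)² / 1000.3125 = 0.0110
  ovoid-seedpod: (70 − 66.6875)² / 66.6875 = 0.1645
χ² = 0.0110 + 0.1645 = 0.1755 ≈ 0.176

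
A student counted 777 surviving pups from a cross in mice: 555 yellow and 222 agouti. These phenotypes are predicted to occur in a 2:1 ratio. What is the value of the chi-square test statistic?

The 2:1 ratio has 3 parts, so with N = 777 the expected counts are:
  yellow: 777 × 2/3 = 518
  agouti: 777 × 1/3 = 259
χ² = Σ (O − E)² / E
  yellow: (555 − 518)² / 518 = 2.6429
  agouti: (222 − 259)² / 259 = 5.2857
χ² = 2.6429 + 5.2857 = 7.9286 ≈ 7.929

7.929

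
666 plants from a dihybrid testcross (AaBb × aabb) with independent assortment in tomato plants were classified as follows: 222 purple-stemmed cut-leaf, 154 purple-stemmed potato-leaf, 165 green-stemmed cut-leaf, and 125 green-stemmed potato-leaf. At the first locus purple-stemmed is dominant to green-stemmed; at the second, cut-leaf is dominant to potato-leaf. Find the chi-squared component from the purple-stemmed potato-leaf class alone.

A dihybrid testcross with independent assortment gives a 1:1:1:1 ratio.
Under the 1:1:1:1 hypothesis (Σ ratio = 4, N = 666):
  purple-stemmed cut-leaf: 666 × 1/4 = 166.5
  purple-stemmed potato-leaf: 666 × 1/4 = 166.5
  green-stemmed cut-leaf: 666 × 1/4 = 166.5
  green-stemmed potato-leaf: 666 × 1/4 = 166.5
Contribution of purple-stemmed potato-leaf: (154 − 166.5)² / 166.5 = 0.9384

0.938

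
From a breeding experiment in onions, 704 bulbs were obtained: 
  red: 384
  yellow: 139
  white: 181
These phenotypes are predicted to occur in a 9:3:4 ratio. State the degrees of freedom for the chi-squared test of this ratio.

2

A goodness-of-fit test with 3 phenotype classes has df = 3 − 1 = 2.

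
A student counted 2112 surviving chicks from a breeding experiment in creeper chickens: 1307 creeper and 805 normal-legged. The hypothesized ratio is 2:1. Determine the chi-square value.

21.735

Expected counts for N = 2112 under a 2:1 ratio (total parts = 3):
  creeper: 2112 × 2/3 = 1408
  normal-legged: 2112 × 1/3 = 704
χ² = Σ (O − E)² / E
  creeper: (1307 − 1408)² / 1408 = 7.2450
  normal-legged: (805 − 704)² / 704 = 14.4901
χ² = 7.2450 + 14.4901 = 21.7351 ≈ 21.735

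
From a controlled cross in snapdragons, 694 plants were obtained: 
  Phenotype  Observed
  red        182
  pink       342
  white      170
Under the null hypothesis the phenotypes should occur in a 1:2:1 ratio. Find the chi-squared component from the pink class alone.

0.072

Expected counts for N = 694 under a 1:2:1 ratio (total parts = 4):
  red: 694 × 1/4 = 173.5
  pink: 694 × 2/4 = 347
  white: 694 × 1/4 = 173.5
Contribution of pink: (342 − 347)² / 347 = 0.0720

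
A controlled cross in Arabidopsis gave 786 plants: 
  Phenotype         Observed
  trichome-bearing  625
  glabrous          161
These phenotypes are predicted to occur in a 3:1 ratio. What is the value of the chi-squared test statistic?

Expected counts for N = 786 under a 3:1 ratio (total parts = 4):
  trichome-bearing: 786 × 3/4 = 589.5
  glabrous: 786 × 1/4 = 196.5
χ² = Σ (O − E)² / E
  trichome-bearing: (625 − 589.5)² / 589.5 = 2.1378
  glabrous: (161 − 196.5)² / 196.5 = 6.4135
χ² = 2.1378 + 6.4135 = 8.5513 ≈ 8.551

8.551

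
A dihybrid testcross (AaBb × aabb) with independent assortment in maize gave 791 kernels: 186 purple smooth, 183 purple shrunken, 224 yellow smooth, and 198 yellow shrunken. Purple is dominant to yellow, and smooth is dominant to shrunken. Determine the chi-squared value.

A dihybrid testcross with independent assortment gives a 1:1:1:1 ratio.
The 1:1:1:1 ratio has 4 parts, so with N = 791 the expected counts are:
  purple smooth: 791 × 1/4 = 197.75
  purple shrunken: 791 × 1/4 = 197.75
  yellow smooth: 791 × 1/4 = 197.75
  yellow shrunken: 791 × 1/4 = 197.75
χ² = Σ (O − E)² / E
  purple smooth: (186 − 197.75)² / 197.75 = 0.6982
  purple shrunken: (183 − 197.75)² / 197.75 = 1.1002
  yellow smooth: (224 − 197.75)² / 197.75 = 3.4845
  yellow shrunken: (198 − 197.75)² / 197.75 = 0.0003
χ² = 0.6982 + 1.1002 + 3.4845 + 0.0003 = 5.2832 ≈ 5.283

5.283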